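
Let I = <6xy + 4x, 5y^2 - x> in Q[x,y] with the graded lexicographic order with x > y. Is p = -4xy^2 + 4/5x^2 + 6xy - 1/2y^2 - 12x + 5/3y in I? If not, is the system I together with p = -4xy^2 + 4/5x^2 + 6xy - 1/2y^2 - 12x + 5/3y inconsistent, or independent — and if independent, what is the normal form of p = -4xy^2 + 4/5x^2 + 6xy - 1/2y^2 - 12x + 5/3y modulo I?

First compute the reduced Gröbner basis of I by Buchberger's algorithm.
f_1 = 6xy + 4x, LT = xy.
f_2 = 5y^2 - x, LT = y^2.

S(f_1,f_2): lcm = xy^2. S = 1/5x^2 + 2/3xy.
  leading term x^2: no divisor's leading term divides it; move 1/5x^2 to the remainder.
  leading term xy: subtract (1/9)·f_1 from 2/3xy → -4/9x
  leading term x: no divisor's leading term divides it; move -4/9x to the remainder.
  remainder 1/5x^2 - 4/9x ≠ 0; add h_3 = 1/5x^2 - 4/9x to the basis.

The other S-polynomials (S(f_1,h_3), S(f_2,h_3)) all reduce to 0 modulo the current basis, so we have a Gröbner basis.
Inter-reduce: drop elements whose leading term is divisible by another's, tail-reduce, and make monic.
Reduced Gröbner basis: {x^2 - 20/9x, xy + 2/3x, y^2 - 1/5x}.
Label its elements g_1 = x^2 - 20/9x, g_2 = xy + 2/3x, g_3 = y^2 - 1/5x.

Reduce p = -4xy^2 + 4/5x^2 + 6xy - 1/2y^2 - 12x + 5/3y modulo G:
  leading term xy^2: subtract (-4y)·g_2 from -4xy^2 + 4/5x^2 + 6xy - 1/2y^2 - 12x + 5/3y → 4/5x^2 + 26/3xy - 1/2y^2 - 12x + 5/3y
  leading term x^2: subtract (4/5)·g_1 from 4/5x^2 + 26/3xy - 1/2y^2 - 12x + 5/3y → 26/3xy - 1/2y^2 - 92/9x + 5/3y
  leading term xy: subtract (26/3)·g_2 from 26/3xy - 1/2y^2 - 92/9x + 5/3y → -1/2y^2 - 16x + 5/3y
  leading term y^2: subtract (-1/2)·g_3 from -1/2y^2 - 16x + 5/3y → -161/10x + 5/3y
  leading term x: no divisor's leading term divides it; move -161/10x to the remainder.
  leading term y: no divisor's leading term divides it; move 5/3y to the remainder.
  normal form = -161/10x + 5/3y.
The normal form is nonzero, so p ∉ I. Since p minus its normal form lies in I, I + (p) = I + (r) where r = -161/10x + 5/3y; decide whether this ideal is the whole ring.
Run Buchberger on G together with r (pairs among the g_i already reduce to 0 since G is a Gröbner basis):
g_1 = x^2 - 20/9x, LT = x^2.
g_2 = xy + 2/3x, LT = xy.
g_3 = y^2 - 1/5x, LT = y^2.
r = -161/10x + 5/3y, LT = x.

S(g_1,r): lcm = x^2. S = 50/483xy - 20/9x.
  leading term xy: subtract (50/483)·g_2 from 50/483xy - 20/9x → -3320/1449x
  leading term x: subtract (33200/233289)·r from -3320/1449x → -166000/699867y
  leading term y: no divisor's leading term divides it; move -166000/699867y to the remainder.
  remainder -166000/699867y ≠ 0; add m_5 = -166000/699867y to the basis.

The other S-polynomials (S(g_1,g_2), S(g_1,g_3), S(g_2,g_3), S(g_2,r), S(g_3,r), S(g_1,m_5), S(g_2,m_5), S(g_3,m_5), S(r,m_5)) all reduce to 0 modulo the current basis, so we have a Gröbner basis.
Inter-reduce: drop elements whose leading term is divisible by another's, tail-reduce, and make monic.
Reduced Gröbner basis: {x, y}.
The reduced Gröbner basis of I + (p) is {x, y} ≠ {1}, a proper ideal, so the enlarged system stays consistent: p is independent of I, with normal form -161/10x + 5/3y.

-4xy^2 + 4/5x^2 + 6xy - 1/2y^2 - 12x + 5/3y is independent of I; its normal form modulo I is -161/10x + 5/3y.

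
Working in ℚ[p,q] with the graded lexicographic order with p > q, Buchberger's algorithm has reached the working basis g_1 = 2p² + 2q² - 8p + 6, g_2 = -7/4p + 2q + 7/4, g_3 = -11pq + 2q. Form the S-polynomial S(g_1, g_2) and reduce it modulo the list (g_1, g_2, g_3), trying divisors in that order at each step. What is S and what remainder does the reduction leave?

S(g_1, g_2) = 8/7pq + q² - 3p + 3; remainder on division = 113/49q² - 16/7q.

lcm(LM(g_1), LM(g_2)) = p².
S = (lcm/LT(g_1))·g_1 − (lcm/LT(g_2))·g_2 = 8/7pq + q² - 3p + 3.
Reduce S modulo (g_1, g_2, g_3) in that order:
  leading term pq: subtract (-32/49q)·g_2 from 8/7pq + q² - 3p + 3 → 113/49q² - 3p + 8/7q + 3
  leading term q²: no divisor's leading term divides it; move 113/49q² to the remainder.
  leading term p: subtract (12/7)·g_2 from -3p + 8/7q + 3 → -16/7q
  leading term q: no divisor's leading term divides it; move -16/7q to the remainder.
The remainder 113/49q² - 16/7q is nonzero, so it would be added as the next basis element.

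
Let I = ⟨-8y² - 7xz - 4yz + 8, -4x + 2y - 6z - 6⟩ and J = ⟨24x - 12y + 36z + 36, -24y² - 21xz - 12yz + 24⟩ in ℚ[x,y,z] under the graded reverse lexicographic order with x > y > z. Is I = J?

Since reduced Gröbner bases are canonical representatives of ideals under a given ordering, it suffices to compute and compare them.
Buchberger on the first generating set:
f_1 = -8y² - 7xz - 4yz + 8, LT = y².
f_2 = -4x + 2y - 6z - 6, LT = x.

The S-polynomials (S(f_1,f_2)) all reduce to 0 modulo the current basis, so we have a Gröbner basis.
Inter-reduce: drop elements whose leading term is divisible by another's, tail-reduce, and make monic.
Reduced Gröbner basis: {y² + 15/16yz - 21/16z² - 21/16z - 1, x - ½y + 3/2z + 3/2}.

Buchberger on the second generating set:
h_1 = 24x - 12y + 36z + 36, LT = x.
h_2 = -24y² - 21xz - 12yz + 24, LT = y².

The S-polynomials (S(h_1,h_2)) all reduce to 0 modulo the current basis, so we have a Gröbner basis.
Inter-reduce: drop elements whose leading term is divisible by another's, tail-reduce, and make monic.
Reduced Gröbner basis: {y² + 15/16yz - 21/16z² - 21/16z - 1, x - ½y + 3/2z + 3/2}.

These coincide, so the ideals are equal.

Yes, the ideals are equal.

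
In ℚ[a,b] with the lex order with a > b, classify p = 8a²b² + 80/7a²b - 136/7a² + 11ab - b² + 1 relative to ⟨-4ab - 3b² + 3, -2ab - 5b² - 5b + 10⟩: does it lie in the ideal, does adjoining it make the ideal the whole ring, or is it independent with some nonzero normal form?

First compute the reduced Gröbner basis of I by Buchberger's algorithm.
f_1 = -4ab - 3b² + 3, LT = ab.
f_2 = -2ab - 5b² - 5b + 10, LT = ab.

S(f_1,f_2): lcm = ab. S = -7/4b² - 5/2b + 17/4.
  reduce S modulo (f_1, f_2):
  remainder -7/4b² - 5/2b + 17/4 ≠ 0; add h_3 = -7/4b² - 5/2b + 17/4 to the basis.

S(f_1,h_3): lcm = ab². S = -10/7ab + 17/7a + ¾b³ - ¾b.
  reduce S modulo (f_1, f_2, h_3):
  remainder 17/7a + 15/14b - 15/14 ≠ 0; add h_4 = 17/7a + 15/14b - 15/14 to the basis.

The other S-polynomials (S(f_2,h_3), S(f_1,h_4), S(f_2,h_4), S(h_3,h_4)) all reduce to 0 modulo the current basis, so we have a Gröbner basis.
Inter-reduce: drop elements whose leading term is divisible by another's, tail-reduce, and make monic.
Reduced Gröbner basis: {a + 15/34b - 15/34, b² + 10/7b - 17/7}.
Label its elements g_1 = a + 15/34b - 15/34, g_2 = b² + 10/7b - 17/7.

Reduce p = 8a²b² + 80/7a²b - 136/7a² + 11ab - b² + 1 modulo G:
  leading term a²b²: subtract (8ab²)·g_1 from 8a²b² + 80/7a²b - 136/7a² + 11ab - b² + 1 → 80/7a²b - 136/7a² - 60/17ab³ + 60/17ab² + 11ab - b² + 1
  leading term a²b: subtract (80/7ab)·g_1 from 80/7a²b - 136/7a² - 60/17ab³ + 60/17ab² + 11ab - b² + 1 → -136/7a² - 60/17ab³ - 180/119ab² + 1909/119ab - b² + 1
  leading term a²: subtract (-136/7a)·g_1 from -136/7a² - 60/17ab³ - 180/119ab² + 1909/119ab - b² + 1 → -60/17ab³ - 180/119ab² + 2929/119ab - 60/7a - b² + 1
  leading term ab³: subtract (-60/17b³)·g_1 from -60/17ab³ - 180/119ab² + 2929/119ab - 60/7a - b² + 1 → -180/119ab² + 2929/119ab - 60/7a + 450/289b⁴ - 450/289b³ - b² + 1
  leading term ab²: subtract (-180/119b²)·g_1 from -180/119ab² + 2929/119ab - 60/7a + 450/289b⁴ - 450/289b³ - b² + 1 → 2929/119ab - 60/7a + 450/289b⁴ - 1800/2023b³ - 3373/2023b² + 1
  leading term ab: subtract (2929/119b)·g_1 from 2929/119ab - 60/7a + 450/289b⁴ - 1800/2023b³ - 3373/2023b² + 1 → -60/7a + 450/289b⁴ - 1800/2023b³ - 50681/4046b² + 43935/4046b + 1
  leading term a: subtract (-60/7)·g_1 from -60/7a + 450/289b⁴ - 1800/2023b³ - 50681/4046b² + 43935/4046b + 1 → 450/289b⁴ - 1800/2023b³ - 50681/4046b² + 59235/4046b - 331/119
  leading term b⁴: subtract (450/289b²)·g_2 from 450/289b⁴ - 1800/2023b³ - 50681/4046b² + 59235/4046b - 331/119 → -900/289b³ - 35381/4046b² + 59235/4046b - 331/119
  leading term b³: subtract (-900/289b)·g_2 from -900/289b³ - 35381/4046b² + 59235/4046b - 331/119 → -2483/578b² + 28635/4046b - 331/119
  leading term b²: subtract (-2483/578)·g_2 from -2483/578b² + 28635/4046b - 331/119 → 185/14b - 185/14
  leading term b: no divisor's leading term divides it; move 185/14b to the remainder.
  leading term 1: no divisor's leading term divides it; move -185/14 to the remainder.
  normal form = 185/14b - 185/14.
The normal form is nonzero, so p ∉ I. Since p minus its normal form lies in I, I + (p) = I + (r) where r = 185/14b - 185/14; decide whether this ideal is the whole ring.
Run Buchberger on G together with r (pairs among the g_i already reduce to 0 since G is a Gröbner basis):
g_1 = a + 15/34b - 15/34, LT = a.
g_2 = b² + 10/7b - 17/7, LT = b².
r = 185/14b - 185/14, LT = b.

The S-polynomials (S(g_1,g_2), S(g_1,r), S(g_2,r)) all reduce to 0 modulo the current basis, so we have a Gröbner basis.
Inter-reduce: drop elements whose leading term is divisible by another's, tail-reduce, and make monic.
Reduced Gröbner basis: {a, b - 1}.
The reduced Gröbner basis of I + (p) is {a, b - 1} ≠ {1}, a proper ideal, so the enlarged system stays consistent: p is independent of I, with normal form 185/14b - 185/14.

Ideal membership is decidable via reduction modulo a Gröbner basis.

8a²b² + 80/7a²b - 136/7a² + 11ab - b² + 1 is independent of I; its normal form modulo I is 185/14b - 185/14.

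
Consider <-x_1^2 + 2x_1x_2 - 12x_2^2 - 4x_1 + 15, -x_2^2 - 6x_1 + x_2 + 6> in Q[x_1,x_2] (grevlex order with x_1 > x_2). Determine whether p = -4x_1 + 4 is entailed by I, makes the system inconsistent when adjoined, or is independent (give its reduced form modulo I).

-4x_1 + 4 is independent of I; its normal form modulo I is -4x_1 + 4.

First compute the reduced Gröbner basis of I by Buchberger's algorithm.
f_1 = -x_1^2 + 2x_1x_2 - 12x_2^2 - 4x_1 + 15, LT = x_1^2.
f_2 = -x_2^2 - 6x_1 + x_2 + 6, LT = x_2^2.

The S-polynomials (S(f_1,f_2)) all reduce to 0 modulo the current basis, so we have a Gröbner basis.
Inter-reduce: drop elements whose leading term is divisible by another's, tail-reduce, and make monic.
Reduced Gröbner basis: {x_1^2 - 2x_1x_2 - 68x_1 + 12x_2 + 57, x_2^2 + 6x_1 - x_2 - 6}.
Label its elements g_1 = x_1^2 - 2x_1x_2 - 68x_1 + 12x_2 + 57, g_2 = x_2^2 + 6x_1 - x_2 - 6.

Reduce p = -4x_1 + 4 modulo G:
  leading term x_1: no divisor's leading term divides it; move -4x_1 to the remainder.
  leading term 1: no divisor's leading term divides it; move 4 to the remainder.
  normal form = -4x_1 + 4.
The normal form is nonzero, so p ∉ I. Since p minus its normal form lies in I, I + (p) = I + (r) where r = -4x_1 + 4; decide whether this ideal is the whole ring.
Run Buchberger on G together with r (pairs among the g_i already reduce to 0 since G is a Gröbner basis):
g_1 = x_1^2 - 2x_1x_2 - 68x_1 + 12x_2 + 57, LT = x_1^2.
g_2 = x_2^2 + 6x_1 - x_2 - 6, LT = x_2^2.
r = -4x_1 + 4, LT = x_1.

S(g_1,r): lcm = x_1^2. S = -2x_1x_2 - 67x_1 + 12x_2 + 57.
  leading term x_1x_2: subtract (1/2x_2)·r from -2x_1x_2 - 67x_1 + 12x_2 + 57 → -67x_1 + 10x_2 + 57
  leading term x_1: subtract (67/4)·r from -67x_1 + 10x_2 + 57 → 10x_2 - 10
  leading term x_2: no divisor's leading term divides it; move 10x_2 to the remainder.
  leading term 1: no divisor's leading term divides it; move -10 to the remainder.
  remainder 10x_2 - 10 ≠ 0; add m_4 = 10x_2 - 10 to the basis.

The other S-polynomials (S(g_1,g_2), S(g_2,r), S(g_1,m_4), S(g_2,m_4), S(r,m_4)) all reduce to 0 modulo the current basis, so we have a Gröbner basis.
Inter-reduce: drop elements whose leading term is divisible by another's, tail-reduce, and make monic.
Reduced Gröbner basis: {x_1 - 1, x_2 - 1}.
The reduced Gröbner basis of I + (p) is {x_1 - 1, x_2 - 1} ≠ {1}, a proper ideal, so the enlarged system stays consistent: p is independent of I, with normal form -4x_1 + 4.

The remainder on division by a Gröbner basis is unique — it is the normal form.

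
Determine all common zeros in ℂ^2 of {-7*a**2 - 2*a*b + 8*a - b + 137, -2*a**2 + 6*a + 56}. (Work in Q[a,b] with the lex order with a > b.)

{(7, -10), (-4, 1)}

Compute a lex Gröbner basis by Buchberger's algorithm.
f_1 = -7*a**2 - 2*a*b + 8*a - b + 137, LT = a**2.
f_2 = -2*a**2 + 6*a + 56, LT = a**2.

S(f_1,f_2): lcm = a**2. S = 2/7*a*b + 13/7*a + 1/7*b + 59/7.
  reduce S modulo (f_1, f_2):
  remainder 2/7*a*b + 13/7*a + 1/7*b + 59/7 ≠ 0; add h_3 = 2/7*a*b + 13/7*a + 1/7*b + 59/7 to the basis.

S(f_1,h_3): lcm = a**2*b. S = -13/2*a**2 + 2/7*a*b**2 - 23/14*a*b - 59/2*a + 1/7*b**2 - 137/7*b.
  reduce S modulo (f_1, f_2, h_3):
  remainder -105/4*a - 105/4*b - 315/4 ≠ 0; add h_4 = -105/4*a - 105/4*b - 315/4 to the basis.

S(h_3,h_4): lcm = a*b. S = 13/2*a - b**2 - 5/2*b + 59/2.
  reduce S modulo (f_1, f_2, h_3, h_4):
  remainder -b**2 - 9*b + 10 ≠ 0; add h_5 = -b**2 - 9*b + 10 to the basis.

The other S-polynomials (S(f_2,h_3), S(f_1,h_4), S(f_2,h_4), S(f_1,h_5), S(f_2,h_5), S(h_3,h_5), S(h_4,h_5)) all reduce to 0 modulo the current basis, so we have a Gröbner basis.
Inter-reduce: drop elements whose leading term is divisible by another's, tail-reduce, and make monic.
Reduced Gröbner basis: {a + b + 3, b**2 + 9*b - 10}.

From the last basis element, b**2 + 9*b - 10 = 0, so b takes values in {-10, 1}. Each choice, substituted upward through the basis, yields the corresponding point(s) of the solution set.
  b = -10: the earlier basis element becomes a - 7 = 0, giving a = 7 — point (7, -10).
  b = 1: the earlier basis element becomes a + 4 = 0, giving a = -4 — point (-4, 1).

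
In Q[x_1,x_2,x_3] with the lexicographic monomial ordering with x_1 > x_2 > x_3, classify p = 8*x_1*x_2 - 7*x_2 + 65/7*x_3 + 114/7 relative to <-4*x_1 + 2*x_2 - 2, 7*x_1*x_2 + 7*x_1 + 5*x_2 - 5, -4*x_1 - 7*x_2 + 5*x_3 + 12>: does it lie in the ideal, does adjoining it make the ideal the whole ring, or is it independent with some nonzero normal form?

First compute the reduced Gröbner basis of I by Buchberger's algorithm.
f_1 = -4*x_1 + 2*x_2 - 2, LT = x_1.
f_2 = 7*x_1*x_2 + 7*x_1 + 5*x_2 - 5, LT = x_1*x_2.
f_3 = -4*x_1 - 7*x_2 + 5*x_3 + 12, LT = x_1.

S(f_1,f_2): lcm = x_1*x_2. S = -x_1 - 1/2*x_2**2 - 3/14*x_2 + 5/7.
  reduce S modulo (f_1, f_2, f_3):
  remainder -1/2*x_2**2 - 5/7*x_2 + 17/14 ≠ 0; add h_4 = -1/2*x_2**2 - 5/7*x_2 + 17/14 to the basis.

S(f_1,f_3): lcm = x_1. S = -9/4*x_2 + 5/4*x_3 + 7/2.
  reduce S modulo (f_1, f_2, f_3, h_4):
  remainder -9/4*x_2 + 5/4*x_3 + 7/2 ≠ 0; add h_5 = -9/4*x_2 + 5/4*x_3 + 7/2 to the basis.

S(f_2,f_3): lcm = x_1*x_2. S = x_1 - 7/4*x_2**2 + 5/4*x_2*x_3 + 26/7*x_2 - 5/7.
  reduce S modulo (f_1, f_2, f_3, h_4, h_5):
  remainder 25/36*x_3**2 + 715/126*x_3 + 1255/252 ≠ 0; add h_6 = 25/36*x_3**2 + 715/126*x_3 + 1255/252 to the basis.

The other S-polynomials (S(f_1,h_4), S(f_2,h_4), S(f_3,h_4), S(f_1,h_5), S(f_2,h_5), S(f_3,h_5), S(h_4,h_5), S(f_1,h_6), S(f_2,h_6), S(f_3,h_6), S(h_4,h_6), S(h_5,h_6)) all reduce to 0 modulo the current basis, so we have a Gröbner basis.
Inter-reduce: drop elements whose leading term is divisible by another's, tail-reduce, and make monic.
Reduced Gröbner basis: {x_1 - 5/18*x_3 - 5/18, x_2 - 5/9*x_3 - 14/9, x_3**2 + 286/35*x_3 + 251/35}.
Label its elements g_1 = x_1 - 5/18*x_3 - 5/18, g_2 = x_2 - 5/9*x_3 - 14/9, g_3 = x_3**2 + 286/35*x_3 + 251/35.

Reduce p = 8*x_1*x_2 - 7*x_2 + 65/7*x_3 + 114/7 modulo G:
  leading term x_1*x_2: subtract (8*x_2)·g_1 from 8*x_1*x_2 - 7*x_2 + 65/7*x_3 + 114/7 → 20/9*x_2*x_3 - 43/9*x_2 + 65/7*x_3 + 114/7
  leading term x_2*x_3: subtract (20/9*x_3)·g_2 from 20/9*x_2*x_3 - 43/9*x_2 + 65/7*x_3 + 114/7 → -43/9*x_2 + 100/81*x_3**2 + 7225/567*x_3 + 114/7
  leading term x_2: subtract (-43/9)·g_2 from -43/9*x_2 + 100/81*x_3**2 + 7225/567*x_3 + 114/7 → 100/81*x_3**2 + 5720/567*x_3 + 5020/567
  leading term x_3**2: subtract (100/81)·g_3 from 100/81*x_3**2 + 5720/567*x_3 + 5020/567 → 0
  normal form = 0.
Since the normal form is 0, p ∈ I.

8*x_1*x_2 - 7*x_2 + 65/7*x_3 + 114/7 lies in I (it reduces to 0).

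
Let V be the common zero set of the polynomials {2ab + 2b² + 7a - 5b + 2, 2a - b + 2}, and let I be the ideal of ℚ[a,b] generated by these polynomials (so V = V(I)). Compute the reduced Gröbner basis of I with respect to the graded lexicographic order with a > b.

The reduced Gröbner basis is the canonical form of the ideal for this ordering.

f_1 = 2ab + 2b² + 7a - 5b + 2, LT = ab.
f_2 = 2a - b + 2, LT = a.

S(f_1,f_2): lcm = ab. S = 3/2b² + 7/2a - 7/2b + 1.
  leading term b²: no divisor's leading term divides it; move 3/2b² to the remainder.
  leading term a: subtract (7/4)·f_2 from 7/2a - 7/2b + 1 → -7/4b - 5/2
  leading term b: no divisor's leading term divides it; move -7/4b to the remainder.
  leading term 1: no divisor's leading term divides it; move -5/2 to the remainder.
  remainder 3/2b² - 7/4b - 5/2 ≠ 0; add g_3 = 3/2b² - 7/4b - 5/2 to the basis.

The other S-polynomials (S(f_1,g_3), S(f_2,g_3)) all reduce to 0 modulo the current basis, so we have a Gröbner basis.
Inter-reduce: drop elements whose leading term is divisible by another's, tail-reduce, and make monic.

G = {b² - 7/6b - 5/3, a - ½b + 1}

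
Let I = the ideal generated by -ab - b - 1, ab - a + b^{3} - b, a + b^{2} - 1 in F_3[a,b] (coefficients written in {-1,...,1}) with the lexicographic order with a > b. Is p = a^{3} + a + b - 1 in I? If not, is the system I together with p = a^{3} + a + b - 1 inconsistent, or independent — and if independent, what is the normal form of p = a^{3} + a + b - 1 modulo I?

First compute the reduced Gröbner basis of I by Buchberger's algorithm.
f_1 = -ab - b - 1, LT = ab.
f_2 = ab - a + b^{3} - b, LT = ab.
f_3 = a + b^{2} - 1, LT = a.

S(f_1,f_2): lcm = ab. S = a - b^{3} - b + 1.
  reduce S modulo (f_1, f_2, f_3):
  remainder -b^{3} - b^{2} - b - 1 ≠ 0; add h_4 = -b^{3} - b^{2} - b - 1 to the basis.

S(f_1,f_3): lcm = ab. S = -b^{3} - b + 1.
  reduce S modulo (f_1, f_2, f_3, h_4):
  remainder b^{2} - 1 ≠ 0; add h_5 = b^{2} - 1 to the basis.

S(f_1,h_4): lcm = ab^{3}. S = -ab^{2} - ab - a + b^{3} + b^{2}.
  reduce S modulo (f_1, f_2, f_3, h_4, h_5):
  remainder b + 1 ≠ 0; add h_6 = b + 1 to the basis.

The other S-polynomials (S(f_2,f_3), S(f_2,h_4), S(f_3,h_4), S(f_1,h_5), S(f_2,h_5), S(f_3,h_5), S(h_4,h_5), S(f_1,h_6), S(f_2,h_6), S(f_3,h_6), S(h_4,h_6), S(h_5,h_6)) all reduce to 0 modulo the current basis, so we have a Gröbner basis.
Inter-reduce: drop elements whose leading term is divisible by another's, tail-reduce, and make monic.
Reduced Gröbner basis: {a, b + 1}.
Label its elements g_1 = a, g_2 = b + 1.

Reduce p = a^{3} + a + b - 1 modulo G:
  leading term a^{3}: subtract (a^{2})·g_1 from a^{3} + a + b - 1 → a + b - 1
  leading term a: subtract (1)·g_1 from a + b - 1 → b - 1
  leading term b: subtract (1)·g_2 from b - 1 → 1
  leading term 1: no divisor's leading term divides it; move 1 to the remainder.
  normal form = 1.
The normal form is nonzero, so p ∉ I. Since p minus its normal form lies in I, I + (p) = I + (r) where r = 1; decide whether this ideal is the whole ring.
Here r = 1 is a nonzero constant, hence a unit: 1 ∈ I + (p), the Gröbner basis of I + (p) is {1}, and the enlarged system has no common solution — adjoining p is inconsistent.

Adjoining a^{3} + a + b - 1 makes the ideal the whole ring: the system is inconsistent.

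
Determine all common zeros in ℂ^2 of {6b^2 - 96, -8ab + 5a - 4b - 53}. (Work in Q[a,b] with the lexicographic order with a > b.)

Compute a lex Gröbner basis by Buchberger's algorithm.
f_1 = 6b^2 - 96, LT = b^2.
f_2 = -8ab + 5a - 4b - 53, LT = ab.

S(f_1,f_2): lcm = ab^2. S = 5/8ab - 16a - 1/2b^2 - 53/8b.
  leading term ab: subtract (-5/64)·f_2 from 5/8ab - 16a - 1/2b^2 - 53/8b → -999/64a - 1/2b^2 - 111/16b - 265/64
  leading term a: no divisor's leading term divides it; move -999/64a to the remainder.
  leading term b^2: subtract (-1/12)·f_1 from -1/2b^2 - 111/16b - 265/64 → -111/16b - 777/64
  leading term b: no divisor's leading term divides it; move -111/16b to the remainder.
  leading term 1: no divisor's leading term divides it; move -777/64 to the remainder.
  remainder -999/64a - 111/16b - 777/64 ≠ 0; add h_3 = -999/64a - 111/16b - 777/64 to the basis.

The other S-polynomials (S(f_1,h_3), S(f_2,h_3)) all reduce to 0 modulo the current basis, so we have a Gröbner basis.
Inter-reduce: drop elements whose leading term is divisible by another's, tail-reduce, and make monic.
Reduced Gröbner basis: {a + 4/9b + 7/9, b^2 - 16}.

The lex basis is triangular: the last element involves only b. Solving b^2 - 16 = 0 gives b ∈ {-4, 4}; substituting each value into the earlier elements determines the remaining variables.
  b = -4: the earlier basis element becomes a - 1 = 0, giving a = 1 — point (1, -4).
  b = 4: the earlier basis element becomes a + 23/9 = 0, giving a = -23/9 — point (-23/9, 4).
Zero-dimensionality of the ideal guarantees finitely many solutions over ℂ.

{(1, -4), (-23/9, 4)}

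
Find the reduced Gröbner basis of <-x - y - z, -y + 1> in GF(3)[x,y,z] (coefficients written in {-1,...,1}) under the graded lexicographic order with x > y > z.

The reduced Gröbner basis is the canonical form of the ideal for this ordering.

f_1 = -x - y - z, LT = x.
f_2 = -y + 1, LT = y.

S(f_1,f_2): leading monomials are coprime, so the S-polynomial reduces to 0 (Buchberger's first criterion).
Every S-polynomial of the final basis reduces to 0, so we have a Gröbner basis.

G = {x + z + 1, y - 1}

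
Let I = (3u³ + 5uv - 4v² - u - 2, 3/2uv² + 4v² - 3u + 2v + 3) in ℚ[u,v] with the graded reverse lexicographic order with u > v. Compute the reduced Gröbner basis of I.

G = {v⁴ + u²v + 10/3v³ + 11/2u² - 8/3uv + 247/18v² - 44/3u + 167/18v + 55/6, u³ + 5/3uv - 4/3v² - ⅓u - ⅔, uv² + 8/3v² - 2u + 4/3v + 2}

f_1 = 3u³ + 5uv - 4v² - u - 2, LT = u³.
f_2 = 3/2uv² + 4v² - 3u + 2v + 3, LT = uv².

S(f_1,f_2): lcm = u³v². S = -8/3u²v² + 5/3uv³ - 4/3v⁴ + 2u³ - 4/3u²v - ⅓uv² - 2u² - ⅔v².
  reduce S modulo (f_1, f_2):
  remainder -4/3v⁴ - 4/3u²v - 40/9v³ - 22/3u² + 32/9uv - 494/27v² + 176/9u - 334/27v - 110/9 ≠ 0; add g_3 = -4/3v⁴ - 4/3u²v - 40/9v³ - 22/3u² + 32/9uv - 494/27v² + 176/9u - 334/27v - 110/9 to the basis.

The other S-polynomials (S(f_1,g_3), S(f_2,g_3)) all reduce to 0 modulo the current basis, so we have a Gröbner basis.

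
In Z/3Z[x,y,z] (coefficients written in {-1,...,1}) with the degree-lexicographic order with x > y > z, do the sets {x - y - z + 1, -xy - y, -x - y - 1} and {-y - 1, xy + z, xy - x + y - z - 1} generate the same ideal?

For a fixed monomial order, each ideal has a unique reduced Gröbner basis; comparing bases decides equality.
Buchberger on the first generating set:
f_1 = x - y - z + 1, LT = x.
f_2 = -xy - y, LT = xy.
f_3 = -x - y - 1, LT = x.

S(f_1,f_2): lcm = xy. S = -y^{2} - yz.
  leading term y^{2}: no divisor's leading term divides it; move -y^{2} to the remainder.
  leading term yz: no divisor's leading term divides it; move -yz to the remainder.
  remainder -y^{2} - yz ≠ 0; add g_4 = -y^{2} - yz to the basis.

S(f_1,f_3): lcm = x. S = y - z.
  leading term y: no divisor's leading term divides it; move y to the remainder.
  leading term z: no divisor's leading term divides it; move -z to the remainder.
  remainder y - z ≠ 0; add g_5 = y - z to the basis.

S(f_2,f_3): lcm = xy. S = -y^{2}.
  leading term y^{2}: subtract (1)·g_4 from -y^{2} → yz
  leading term yz: subtract (z)·g_5 from yz → z^{2}
  leading term z^{2}: no divisor's leading term divides it; move z^{2} to the remainder.
  remainder z^{2} ≠ 0; add g_6 = z^{2} to the basis.

S(f_1,g_4): leading monomials are coprime, so the S-polynomial reduces to 0 (Buchberger's first criterion).
S(f_2,g_4): lcm = xy^{2}. S = -xyz + y^{2}.
  leading term xyz: subtract (-yz)·f_1 from -xyz + y^{2} → -y^{2}z - yz^{2} + y^{2} + yz
  leading term y^{2}z: subtract (z)·g_4 from -y^{2}z - yz^{2} + y^{2} + yz → y^{2} + yz
  leading term y^{2}: subtract (-1)·g_4 from y^{2} + yz → 0
  remainder 0.

S(f_3,g_4): leading monomials are coprime, so the S-polynomial reduces to 0 (Buchberger's first criterion).
S(f_1,g_5): leading monomials are coprime, so the S-polynomial reduces to 0 (Buchberger's first criterion).
S(f_2,g_5): lcm = xy. S = xz + y.
  leading term xz: subtract (z)·f_1 from xz + y → yz + z^{2} + y - z
  leading term yz: subtract (z)·g_5 from yz + z^{2} + y - z → -z^{2} + y - z
  leading term z^{2}: subtract (-1)·g_6 from -z^{2} + y - z → y - z
  leading term y: subtract (1)·g_5 from y - z → 0
  remainder 0.

S(f_3,g_5): leading monomials are coprime, so the S-polynomial reduces to 0 (Buchberger's first criterion).
S(g_4,g_5): lcm = y^{2}. S = -yz.
  leading term yz: subtract (-z)·g_5 from -yz → -z^{2}
  leading term z^{2}: subtract (-1)·g_6 from -z^{2} → 0
  remainder 0.

S(f_1,g_6): leading monomials are coprime, so the S-polynomial reduces to 0 (Buchberger's first criterion).
S(f_2,g_6): leading monomials are coprime, so the S-polynomial reduces to 0 (Buchberger's first criterion).
S(f_3,g_6): leading monomials are coprime, so the S-polynomial reduces to 0 (Buchberger's first criterion).
S(g_4,g_6): leading monomials are coprime, so the S-polynomial reduces to 0 (Buchberger's first criterion).
S(g_5,g_6): leading monomials are coprime, so the S-polynomial reduces to 0 (Buchberger's first criterion).
Every S-polynomial of the final basis reduces to 0, so we have a Gröbner basis.
Inter-reduce: drop elements whose leading term is divisible by another's, tail-reduce, and make monic.
Reduced Gröbner basis: {z^{2}, x + z + 1, y - z}.

Buchberger on the second generating set:
h_1 = -y - 1, LT = y.
h_2 = xy + z, LT = xy.
h_3 = xy - x + y - z - 1, LT = xy.

S(h_1,h_2): lcm = xy. S = x - z.
  leading term x: no divisor's leading term divides it; move x to the remainder.
  leading term z: no divisor's leading term divides it; move -z to the remainder.
  remainder x - z ≠ 0; add k_4 = x - z to the basis.

S(h_1,h_3): lcm = xy. S = -x - y + z + 1.
  leading term x: subtract (-1)·k_4 from -x - y + z + 1 → -y + 1
  leading term y: subtract (1)·h_1 from -y + 1 → -1
  leading term 1: no divisor's leading term divides it; move -1 to the remainder.
  remainder -1 ≠ 0; add k_5 = -1 to the basis.

S(h_2,h_3): lcm = xy. S = x - y - z + 1.
  leading term x: subtract (1)·k_4 from x - y - z + 1 → -y + 1
  leading term y: subtract (1)·h_1 from -y + 1 → -1
  leading term 1: subtract (1)·k_5 from -1 → 0
  remainder 0.

S(h_1,k_4): leading monomials are coprime, so the S-polynomial reduces to 0 (Buchberger's first criterion).
S(h_2,k_4): lcm = xy. S = yz + z.
  leading term yz: subtract (-z)·h_1 from yz + z → 0
  remainder 0.

S(h_3,k_4): lcm = xy. S = yz - x + y - z - 1.
  leading term yz: subtract (-z)·h_1 from yz - x + y - z - 1 → -x + y + z - 1
  leading term x: subtract (-1)·k_4 from -x + y + z - 1 → y - 1
  leading term y: subtract (-1)·h_1 from y - 1 → 1
  leading term 1: subtract (-1)·k_5 from 1 → 0
  remainder 0.

S(h_1,k_5): leading monomials are coprime, so the S-polynomial reduces to 0 (Buchberger's first criterion).
S(h_2,k_5): leading monomials are coprime, so the S-polynomial reduces to 0 (Buchberger's first criterion).
S(h_3,k_5): leading monomials are coprime, so the S-polynomial reduces to 0 (Buchberger's first criterion).
S(k_4,k_5): leading monomials are coprime, so the S-polynomial reduces to 0 (Buchberger's first criterion).
Every S-polynomial of the final basis reduces to 0, so we have a Gröbner basis.
Inter-reduce: drop elements whose leading term is divisible by another's, tail-reduce, and make monic.
Reduced Gröbner basis: {1}.

These differ, so the ideals are not equal.

No, the ideals differ.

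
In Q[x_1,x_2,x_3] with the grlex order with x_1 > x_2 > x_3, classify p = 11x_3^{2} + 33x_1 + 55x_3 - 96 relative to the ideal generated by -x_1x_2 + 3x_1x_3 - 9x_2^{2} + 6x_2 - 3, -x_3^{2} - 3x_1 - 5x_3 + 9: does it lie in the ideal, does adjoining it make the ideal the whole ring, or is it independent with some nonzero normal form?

First compute the reduced Gröbner basis of I by Buchberger's algorithm.
f_1 = -x_1x_2 + 3x_1x_3 - 9x_2^{2} + 6x_2 - 3, LT = x_1x_2.
f_2 = -x_3^{2} - 3x_1 - 5x_3 + 9, LT = x_3^{2}.

The S-polynomials (S(f_1,f_2)) all reduce to 0 modulo the current basis, so we have a Gröbner basis.
Inter-reduce: drop elements whose leading term is divisible by another's, tail-reduce, and make monic.
Reduced Gröbner basis: {x_1x_2 - 3x_1x_3 + 9x_2^{2} - 6x_2 + 3, x_3^{2} + 3x_1 + 5x_3 - 9}.
Label its elements g_1 = x_1x_2 - 3x_1x_3 + 9x_2^{2} - 6x_2 + 3, g_2 = x_3^{2} + 3x_1 + 5x_3 - 9.

Reduce p = 11x_3^{2} + 33x_1 + 55x_3 - 96 modulo G:
  leading term x_3^{2}: subtract (11)·g_2 from 11x_3^{2} + 33x_1 + 55x_3 - 96 → 3
  leading term 1: no divisor's leading term divides it; move 3 to the remainder.
  normal form = 3.
The normal form is nonzero, so p ∉ I. Since p minus its normal form lies in I, I + (p) = I + (r) where r = 3; decide whether this ideal is the whole ring.
Here r = 3 is a nonzero constant, hence a unit: 1 ∈ I + (p), the Gröbner basis of I + (p) is {1}, and the enlarged system has no common solution — adjoining p is inconsistent.

Adjoining 11x_3^{2} + 33x_1 + 55x_3 - 96 makes the ideal the whole ring: the system is inconsistent.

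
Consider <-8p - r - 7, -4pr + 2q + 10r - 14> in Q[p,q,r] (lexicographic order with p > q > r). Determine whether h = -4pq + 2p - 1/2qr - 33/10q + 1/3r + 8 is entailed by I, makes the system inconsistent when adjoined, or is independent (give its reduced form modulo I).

First compute the reduced Gröbner basis of I by Buchberger's algorithm.
f_1 = -8p - r - 7, LT = p.
f_2 = -4pr + 2q + 10r - 14, LT = pr.

S(f_1,f_2): lcm = pr. S = 1/2q + 1/8r^2 + 27/8r - 7/2.
  leading term q: no divisor's leading term divides it; move 1/2q to the remainder.
  leading term r^2: no divisor's leading term divides it; move 1/8r^2 to the remainder.
  leading term r: no divisor's leading term divides it; move 27/8r to the remainder.
  leading term 1: no divisor's leading term divides it; move -7/2 to the remainder.
  remainder 1/2q + 1/8r^2 + 27/8r - 7/2 ≠ 0; add k_3 = 1/2q + 1/8r^2 + 27/8r - 7/2 to the basis.

The other S-polynomials (S(f_1,k_3), S(f_2,k_3)) all reduce to 0 modulo the current basis, so we have a Gröbner basis.
Inter-reduce: drop elements whose leading term is divisible by another's, tail-reduce, and make monic.
Reduced Gröbner basis: {p + 1/8r + 7/8, q + 1/4r^2 + 27/4r - 7}.
Label its elements g_1 = p + 1/8r + 7/8, g_2 = q + 1/4r^2 + 27/4r - 7.

Reduce h = -4pq + 2p - 1/2qr - 33/10q + 1/3r + 8 modulo G:
  leading term pq: subtract (-4q)·g_1 from -4pq + 2p - 1/2qr - 33/10q + 1/3r + 8 → 2p + 1/5q + 1/3r + 8
  leading term p: subtract (2)·g_1 from 2p + 1/5q + 1/3r + 8 → 1/5q + 1/12r + 25/4
  leading term q: subtract (1/5)·g_2 from 1/5q + 1/12r + 25/4 → -1/20r^2 - 19/15r + 153/20
  leading term r^2: no divisor's leading term divides it; move -1/20r^2 to the remainder.
  leading term r: no divisor's leading term divides it; move -19/15r to the remainder.
  leading term 1: no divisor's leading term divides it; move 153/20 to the remainder.
  normal form = -1/20r^2 - 19/15r + 153/20.
The normal form is nonzero, so h ∉ I. Since h minus its normal form lies in I, I + (h) = I + (n) where n = -1/20r^2 - 19/15r + 153/20; decide whether this ideal is the whole ring.
Run Buchberger on G together with n (pairs among the g_i already reduce to 0 since G is a Gröbner basis):
g_1 = p + 1/8r + 7/8, LT = p.
g_2 = q + 1/4r^2 + 27/4r - 7, LT = q.
n = -1/20r^2 - 19/15r + 153/20, LT = r^2.

The S-polynomials (S(g_1,g_2), S(g_1,n), S(g_2,n)) all reduce to 0 modulo the current basis, so we have a Gröbner basis.
Inter-reduce: drop elements whose leading term is divisible by another's, tail-reduce, and make monic.
Reduced Gröbner basis: {p + 1/8r + 7/8, q + 5/12r + 125/4, r^2 + 76/3r - 153}.
The reduced Gröbner basis of I + (h) is {p + 1/8r + 7/8, q + 5/12r + 125/4, r^2 + 76/3r - 153} ≠ {1}, a proper ideal, so the enlarged system stays consistent: h is independent of I, with normal form -1/20r^2 - 19/15r + 153/20.

Ideal membership is decidable via reduction modulo a Gröbner basis.

-4pq + 2p - 1/2qr - 33/10q + 1/3r + 8 is independent of I; its normal form modulo I is -1/20r^2 - 19/15r + 153/20.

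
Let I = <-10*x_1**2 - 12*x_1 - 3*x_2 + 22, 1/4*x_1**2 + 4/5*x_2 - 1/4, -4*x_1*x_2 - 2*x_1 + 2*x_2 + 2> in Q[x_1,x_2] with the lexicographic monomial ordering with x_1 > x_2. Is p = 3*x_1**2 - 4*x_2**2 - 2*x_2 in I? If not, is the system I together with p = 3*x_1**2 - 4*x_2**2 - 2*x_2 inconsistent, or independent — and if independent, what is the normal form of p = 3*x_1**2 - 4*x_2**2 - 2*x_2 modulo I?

Adjoining 3*x_1**2 - 4*x_2**2 - 2*x_2 makes the ideal the whole ring: the system is inconsistent.

First compute the reduced Gröbner basis of I by Buchberger's algorithm.
f_1 = -10*x_1**2 - 12*x_1 - 3*x_2 + 22, LT = x_1**2.
f_2 = 1/4*x_1**2 + 4/5*x_2 - 1/4, LT = x_1**2.
f_3 = -4*x_1*x_2 - 2*x_1 + 2*x_2 + 2, LT = x_1*x_2.

S(f_1,f_2): lcm = x_1**2. S = 6/5*x_1 - 29/10*x_2 - 6/5.
  reduce S modulo (f_1, f_2, f_3):
  remainder 6/5*x_1 - 29/10*x_2 - 6/5 ≠ 0; add h_4 = 6/5*x_1 - 29/10*x_2 - 6/5 to the basis.

S(f_1,f_3): lcm = x_1**2*x_2. S = -1/2*x_1**2 + 17/10*x_1*x_2 + 1/2*x_1 + 3/10*x_2**2 - 11/5*x_2.
  reduce S modulo (f_1, f_2, f_3, h_4):
  remainder 3/10*x_2**2 - 143/240*x_2 ≠ 0; add h_5 = 3/10*x_2**2 - 143/240*x_2 to the basis.

S(f_2,f_3): lcm = x_1**2*x_2. S = -1/2*x_1**2 + 1/2*x_1*x_2 + 1/2*x_1 + 16/5*x_2**2 - x_2.
  reduce S modulo (f_1, f_2, f_3, h_4, h_5):
  remainder 5623/720*x_2 ≠ 0; add h_6 = 5623/720*x_2 to the basis.

The other S-polynomials (S(f_1,h_4), S(f_2,h_4), S(f_3,h_4), S(f_1,h_5), S(f_2,h_5), S(f_3,h_5), S(h_4,h_5), S(f_1,h_6), S(f_2,h_6), S(f_3,h_6), S(h_4,h_6), S(h_5,h_6)) all reduce to 0 modulo the current basis, so we have a Gröbner basis.
Inter-reduce: drop elements whose leading term is divisible by another's, tail-reduce, and make monic.
Reduced Gröbner basis: {x_1 - 1, x_2}.
Label its elements g_1 = x_1 - 1, g_2 = x_2.

Reduce p = 3*x_1**2 - 4*x_2**2 - 2*x_2 modulo G:
  leading term x_1**2: subtract (3*x_1)·g_1 from 3*x_1**2 - 4*x_2**2 - 2*x_2 → 3*x_1 - 4*x_2**2 - 2*x_2
  leading term x_1: subtract (3)·g_1 from 3*x_1 - 4*x_2**2 - 2*x_2 → -4*x_2**2 - 2*x_2 + 3
  leading term x_2**2: subtract (-4*x_2)·g_2 from -4*x_2**2 - 2*x_2 + 3 → -2*x_2 + 3
  leading term x_2: subtract (-2)·g_2 from -2*x_2 + 3 → 3
  leading term 1: no divisor's leading term divides it; move 3 to the remainder.
  normal form = 3.
The normal form is nonzero, so p ∉ I. Since p minus its normal form lies in I, I + (p) = I + (r) where r = 3; decide whether this ideal is the whole ring.
Here r = 3 is a nonzero constant, hence a unit: 1 ∈ I + (p), the Gröbner basis of I + (p) is {1}, and the enlarged system has no common solution — adjoining p is inconsistent.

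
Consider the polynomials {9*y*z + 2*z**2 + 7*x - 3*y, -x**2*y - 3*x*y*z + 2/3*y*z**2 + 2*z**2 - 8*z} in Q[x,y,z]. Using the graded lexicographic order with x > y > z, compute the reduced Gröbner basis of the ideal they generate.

G = {x**2*z**2 + 3*x*z**3 - 2/3*z**4 + 7/2*x**3 + 21/2*x**2*z - 7/3*x*z**2 + 9*z**3 - 39*z**2 + 12*z, x**2*y - 2/3*x*z**2 + 4/27*z**3 - 7/3*x**2 + x*y + 14/27*x*z - 158/81*z**2 + 14/81*x - 2/27*y + 8*z, y*z + 2/9*z**2 + 7/9*x - 1/3*y}

This is the nonlinear analogue of row-reducing a linear system.

f_1 = 9*y*z + 2*z**2 + 7*x - 3*y, LT = y*z.
f_2 = -x**2*y - 3*x*y*z + 2/3*y*z**2 + 2*z**2 - 8*z, LT = x**2*y.

S(f_1,f_2): lcm = x**2*y*z. S = 2/9*x**2*z**2 - 3*x*y*z**2 + 2/3*y*z**3 + 7/9*x**3 - 1/3*x**2*y + 2*z**3 - 8*z**2.
  leading term x**2*z**2: no divisor's leading term divides it; move 2/9*x**2*z**2 to the remainder.
  leading term x*y*z**2: subtract (-1/3*x*z)·f_1 from -3*x*y*z**2 + 2/3*y*z**3 + 7/9*x**3 - 1/3*x**2*y + 2*z**3 - 8*z**2 → 2/3*x*z**3 + 2/3*y*z**3 + 7/9*x**3 - 1/3*x**2*y + 7/3*x**2*z - x*y*z + 2*z**3 - 8*z**2
  leading term x*z**3: no divisor's leading term divides it; move 2/3*x*z**3 to the remainder.
  leading term y*z**3: subtract (2/27*z**2)·f_1 from 2/3*y*z**3 + 7/9*x**3 - 1/3*x**2*y + 7/3*x**2*z - x*y*z + 2*z**3 - 8*z**2 → -4/27*z**4 + 7/9*x**3 - 1/3*x**2*y + 7/3*x**2*z - x*y*z - 14/27*x*z**2 + 2/9*y*z**2 + 2*z**3 - 8*z**2
  leading term z**4: no divisor's leading term divides it; move -4/27*z**4 to the remainder.
  leading term x**3: no divisor's leading term divides it; move 7/9*x**3 to the remainder.
  leading term x**2*y: subtract (1/3)·f_2 from -1/3*x**2*y + 7/3*x**2*z - x*y*z - 14/27*x*z**2 + 2/9*y*z**2 + 2*z**3 - 8*z**2 → 7/3*x**2*z - 14/27*x*z**2 + 2*z**3 - 26/3*z**2 + 8/3*z
  leading term x**2*z: no divisor's leading term divides it; move 7/3*x**2*z to the remainder.
  leading term x*z**2: no divisor's leading term divides it; move -14/27*x*z**2 to the remainder.
  leading term z**3: no divisor's leading term divides it; move 2*z**3 to the remainder.
  leading term z**2: no divisor's leading term divides it; move -26/3*z**2 to the remainder.
  leading term z: no divisor's leading term divides it; move 8/3*z to the remainder.
  remainder 2/9*x**2*z**2 + 2/3*x*z**3 - 4/27*z**4 + 7/9*x**3 + 7/3*x**2*z - 14/27*x*z**2 + 2*z**3 - 26/3*z**2 + 8/3*z ≠ 0; add g_3 = 2/9*x**2*z**2 + 2/3*x*z**3 - 4/27*z**4 + 7/9*x**3 + 7/3*x**2*z - 14/27*x*z**2 + 2*z**3 - 26/3*z**2 + 8/3*z to the basis.

The other S-polynomials (S(f_1,g_3), S(f_2,g_3)) all reduce to 0 modulo the current basis, so we have a Gröbner basis.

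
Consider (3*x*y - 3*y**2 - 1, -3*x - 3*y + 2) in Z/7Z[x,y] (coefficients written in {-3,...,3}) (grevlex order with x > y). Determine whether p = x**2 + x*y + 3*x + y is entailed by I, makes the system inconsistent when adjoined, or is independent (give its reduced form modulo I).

Adjoining x**2 + x*y + 3*x + y makes the ideal the whole ring: the system is inconsistent.

First compute the reduced Gröbner basis of I by Buchberger's algorithm.
f_1 = 3*x*y - 3*y**2 - 1, LT = x*y.
f_2 = -3*x - 3*y + 2, LT = x.

S(f_1,f_2): lcm = x*y. S = -2*y**2 + 3*y + 2.
  reduce S modulo (f_1, f_2):
  remainder -2*y**2 + 3*y + 2 ≠ 0; add h_3 = -2*y**2 + 3*y + 2 to the basis.

The other S-polynomials (S(f_1,h_3), S(f_2,h_3)) all reduce to 0 modulo the current basis, so we have a Gröbner basis.
Inter-reduce: drop elements whose leading term is divisible by another's, tail-reduce, and make monic.
Reduced Gröbner basis: {y**2 + 2*y - 1, x + y - 3}.
Label its elements g_1 = y**2 + 2*y - 1, g_2 = x + y - 3.

Reduce p = x**2 + x*y + 3*x + y modulo G:
  leading term x**2: subtract (x)·g_2 from x**2 + x*y + 3*x + y → -x + y
  leading term x: subtract (-1)·g_2 from -x + y → 2*y - 3
  leading term y: no divisor's leading term divides it; move 2*y to the remainder.
  leading term 1: no divisor's leading term divides it; move -3 to the remainder.
  normal form = 2*y - 3.
The normal form is nonzero, so p ∉ I. Since p minus its normal form lies in I, I + (p) = I + (r) where r = 2*y - 3; decide whether this ideal is the whole ring.
Run Buchberger on G together with r (pairs among the g_i already reduce to 0 since G is a Gröbner basis):
g_1 = y**2 + 2*y - 1, LT = y**2.
g_2 = x + y - 3, LT = x.
r = 2*y - 3, LT = y.

S(g_1,r): lcm = y**2. S = -1.
  reduce S modulo (g_1, g_2, r):
  remainder -1 ≠ 0; add m_4 = -1 to the basis.

The other S-polynomials (S(g_1,g_2), S(g_2,r), S(g_1,m_4), S(g_2,m_4), S(r,m_4)) all reduce to 0 modulo the current basis, so we have a Gröbner basis.
Inter-reduce: drop elements whose leading term is divisible by another's, tail-reduce, and make monic.
Reduced Gröbner basis: {1}.
The reduced Gröbner basis of I + (p) is {1}: the ideal is the whole ring, so the enlarged system has no common solution — adjoining p is inconsistent.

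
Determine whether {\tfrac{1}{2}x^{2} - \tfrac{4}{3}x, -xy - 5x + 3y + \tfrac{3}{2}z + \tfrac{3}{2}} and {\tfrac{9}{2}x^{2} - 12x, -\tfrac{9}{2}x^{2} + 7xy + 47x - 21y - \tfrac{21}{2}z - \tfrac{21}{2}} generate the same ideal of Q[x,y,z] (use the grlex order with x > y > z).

Equality of ideals is decidable: compute both reduced Gröbner bases (unique for the ordering) and check whether they agree.
Buchberger on the first generating set:
f_1 = \tfrac{1}{2}x^{2} - \tfrac{4}{3}x, LT = x^{2}.
f_2 = -xy - 5x + 3y + \tfrac{3}{2}z + \tfrac{3}{2}, LT = xy.

S(f_1,f_2): lcm = x^{2}y. S = -5x^{2} + \tfrac{1}{3}xy + \tfrac{3}{2}xz + \tfrac{3}{2}x.
  leading term x^{2}: subtract (-10)·f_1 from -5x^{2} + \tfrac{1}{3}xy + \tfrac{3}{2}xz + \tfrac{3}{2}x → \tfrac{1}{3}xy + \tfrac{3}{2}xz - \tfrac{71}{6}x
  leading term xy: subtract (-\tfrac{1}{3})·f_2 from \tfrac{1}{3}xy + \tfrac{3}{2}xz - \tfrac{71}{6}x → \tfrac{3}{2}xz - \tfrac{27}{2}x + y + \tfrac{1}{2}z + \tfrac{1}{2}
  leading term xz: no divisor's leading term divides it; move \tfrac{3}{2}xz to the remainder.
  leading term x: no divisor's leading term divides it; move -\tfrac{27}{2}x to the remainder.
  leading term y: no divisor's leading term divides it; move y to the remainder.
  leading term z: no divisor's leading term divides it; move \tfrac{1}{2}z to the remainder.
  leading term 1: no divisor's leading term divides it; move \tfrac{1}{2} to the remainder.
  remainder \tfrac{3}{2}xz - \tfrac{27}{2}x + y + \tfrac{1}{2}z + \tfrac{1}{2} ≠ 0; add g_3 = \tfrac{3}{2}xz - \tfrac{27}{2}x + y + \tfrac{1}{2}z + \tfrac{1}{2} to the basis.

S(f_2,g_3): lcm = xyz. S = 9xy + 5xz - \tfrac{2}{3}y^{2} - \tfrac{10}{3}yz - \tfrac{3}{2}z^{2} - \tfrac{1}{3}y - \tfrac{3}{2}z.
  leading term xy: subtract (-9)·f_2 from 9xy + 5xz - \tfrac{2}{3}y^{2} - \tfrac{10}{3}yz - \tfrac{3}{2}z^{2} - \tfrac{1}{3}y - \tfrac{3}{2}z → 5xz - \tfrac{2}{3}y^{2} - \tfrac{10}{3}yz - \tfrac{3}{2}z^{2} - 45x + \tfrac{80}{3}y + 12z + \tfrac{27}{2}
  leading term xz: subtract (\tfrac{10}{3})·g_3 from 5xz - \tfrac{2}{3}y^{2} - \tfrac{10}{3}yz - \tfrac{3}{2}z^{2} - 45x + \tfrac{80}{3}y + 12z + \tfrac{27}{2} → -\tfrac{2}{3}y^{2} - \tfrac{10}{3}yz - \tfrac{3}{2}z^{2} + \tfrac{70}{3}y + \tfrac{31}{3}z + \tfrac{71}{6}
  leading term y^{2}: no divisor's leading term divides it; move -\tfrac{2}{3}y^{2} to the remainder.
  leading term yz: no divisor's leading term divides it; move -\tfrac{10}{3}yz to the remainder.
  leading term z^{2}: no divisor's leading term divides it; move -\tfrac{3}{2}z^{2} to the remainder.
  leading term y: no divisor's leading term divides it; move \tfrac{70}{3}y to the remainder.
  leading term z: no divisor's leading term divides it; move \tfrac{31}{3}z to the remainder.
  leading term 1: no divisor's leading term divides it; move \tfrac{71}{6} to the remainder.
  remainder -\tfrac{2}{3}y^{2} - \tfrac{10}{3}yz - \tfrac{3}{2}z^{2} + \tfrac{70}{3}y + \tfrac{31}{3}z + \tfrac{71}{6} ≠ 0; add g_4 = -\tfrac{2}{3}y^{2} - \tfrac{10}{3}yz - \tfrac{3}{2}z^{2} + \tfrac{70}{3}y + \tfrac{31}{3}z + \tfrac{71}{6} to the basis.

The other S-polynomials (S(f_1,g_3), S(f_1,g_4), S(f_2,g_4), S(g_3,g_4)) all reduce to 0 modulo the current basis, so we have a Gröbner basis.
Inter-reduce: drop elements whose leading term is divisible by another's, tail-reduce, and make monic.
Reduced Gröbner basis: {x^{2} - \tfrac{8}{3}x, xy + 5x - 3y - \tfrac{3}{2}z - \tfrac{3}{2}, xz - 9x + \tfrac{2}{3}y + \tfrac{1}{3}z + \tfrac{1}{3}, y^{2} + 5yz + \tfrac{9}{4}z^{2} - 35y - \tfrac{31}{2}z - \tfrac{71}{4}}.

Buchberger on the second generating set:
h_1 = \tfrac{9}{2}x^{2} - 12x, LT = x^{2}.
h_2 = -\tfrac{9}{2}x^{2} + 7xy + 47x - 21y - \tfrac{21}{2}z - \tfrac{21}{2}, LT = x^{2}.

S(h_1,h_2): lcm = x^{2}. S = \tfrac{14}{9}xy + \tfrac{70}{9}x - \tfrac{14}{3}y - \tfrac{7}{3}z - \tfrac{7}{3}.
  leading term xy: no divisor's leading term divides it; move \tfrac{14}{9}xy to the remainder.
  leading term x: no divisor's leading term divides it; move \tfrac{70}{9}x to the remainder.
  leading term y: no divisor's leading term divides it; move -\tfrac{14}{3}y to the remainder.
  leading term z: no divisor's leading term divides it; move -\tfrac{7}{3}z to the remainder.
  leading term 1: no divisor's leading term divides it; move -\tfrac{7}{3} to the remainder.
  remainder \tfrac{14}{9}xy + \tfrac{70}{9}x - \tfrac{14}{3}y - \tfrac{7}{3}z - \tfrac{7}{3} ≠ 0; add k_3 = \tfrac{14}{9}xy + \tfrac{70}{9}x - \tfrac{14}{3}y - \tfrac{7}{3}z - \tfrac{7}{3} to the basis.

S(h_1,k_3): lcm = x^{2}y. S = -5x^{2} + \tfrac{1}{3}xy + \tfrac{3}{2}xz + \tfrac{3}{2}x.
  leading term x^{2}: subtract (-\tfrac{10}{9})·h_1 from -5x^{2} + \tfrac{1}{3}xy + \tfrac{3}{2}xz + \tfrac{3}{2}x → \tfrac{1}{3}xy + \tfrac{3}{2}xz - \tfrac{71}{6}x
  leading term xy: subtract (\tfrac{3}{14})·k_3 from \tfrac{1}{3}xy + \tfrac{3}{2}xz - \tfrac{71}{6}x → \tfrac{3}{2}xz - \tfrac{27}{2}x + y + \tfrac{1}{2}z + \tfrac{1}{2}
  leading term xz: no divisor's leading term divides it; move \tfrac{3}{2}xz to the remainder.
  leading term x: no divisor's leading term divides it; move -\tfrac{27}{2}x to the remainder.
  leading term y: no divisor's leading term divides it; move y to the remainder.
  leading term z: no divisor's leading term divides it; move \tfrac{1}{2}z to the remainder.
  leading term 1: no divisor's leading term divides it; move \tfrac{1}{2} to the remainder.
  remainder \tfrac{3}{2}xz - \tfrac{27}{2}x + y + \tfrac{1}{2}z + \tfrac{1}{2} ≠ 0; add k_4 = \tfrac{3}{2}xz - \tfrac{27}{2}x + y + \tfrac{1}{2}z + \tfrac{1}{2} to the basis.

S(k_3,k_4): lcm = xyz. S = 9xy + 5xz - \tfrac{2}{3}y^{2} - \tfrac{10}{3}yz - \tfrac{3}{2}z^{2} - \tfrac{1}{3}y - \tfrac{3}{2}z.
  leading term xy: subtract (\tfrac{81}{14})·k_3 from 9xy + 5xz - \tfrac{2}{3}y^{2} - \tfrac{10}{3}yz - \tfrac{3}{2}z^{2} - \tfrac{1}{3}y - \tfrac{3}{2}z → 5xz - \tfrac{2}{3}y^{2} - \tfrac{10}{3}yz - \tfrac{3}{2}z^{2} - 45x + \tfrac{80}{3}y + 12z + \tfrac{27}{2}
  leading term xz: subtract (\tfrac{10}{3})·k_4 from 5xz - \tfrac{2}{3}y^{2} - \tfrac{10}{3}yz - \tfrac{3}{2}z^{2} - 45x + \tfrac{80}{3}y + 12z + \tfrac{27}{2} → -\tfrac{2}{3}y^{2} - \tfrac{10}{3}yz - \tfrac{3}{2}z^{2} + \tfrac{70}{3}y + \tfrac{31}{3}z + \tfrac{71}{6}
  leading term y^{2}: no divisor's leading term divides it; move -\tfrac{2}{3}y^{2} to the remainder.
  leading term yz: no divisor's leading term divides it; move -\tfrac{10}{3}yz to the remainder.
  leading term z^{2}: no divisor's leading term divides it; move -\tfrac{3}{2}z^{2} to the remainder.
  leading term y: no divisor's leading term divides it; move \tfrac{70}{3}y to the remainder.
  leading term z: no divisor's leading term divides it; move \tfrac{31}{3}z to the remainder.
  leading term 1: no divisor's leading term divides it; move \tfrac{71}{6} to the remainder.
  remainder -\tfrac{2}{3}y^{2} - \tfrac{10}{3}yz - \tfrac{3}{2}z^{2} + \tfrac{70}{3}y + \tfrac{31}{3}z + \tfrac{71}{6} ≠ 0; add k_5 = -\tfrac{2}{3}y^{2} - \tfrac{10}{3}yz - \tfrac{3}{2}z^{2} + \tfrac{70}{3}y + \tfrac{31}{3}z + \tfrac{71}{6} to the basis.

The other S-polynomials (S(h_2,k_3), S(h_1,k_4), S(h_2,k_4), S(h_1,k_5), S(h_2,k_5), S(k_3,k_5), S(k_4,k_5)) all reduce to 0 modulo the current basis, so we have a Gröbner basis.
Inter-reduce: drop elements whose leading term is divisible by another's, tail-reduce, and make monic.
Reduced Gröbner basis: {x^{2} - \tfrac{8}{3}x, xy + 5x - 3y - \tfrac{3}{2}z - \tfrac{3}{2}, xz - 9x + \tfrac{2}{3}y + \tfrac{1}{3}z + \tfrac{1}{3}, y^{2} + 5yz + \tfrac{9}{4}z^{2} - 35y - \tfrac{31}{2}z - \tfrac{71}{4}}.

The two bases agree; hence the ideals are identical.
The choice of monomial ordering does not affect the verdict — as long as both bases are computed under the same ordering, their equality decides ideal equality.

Yes, the ideals are equal.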